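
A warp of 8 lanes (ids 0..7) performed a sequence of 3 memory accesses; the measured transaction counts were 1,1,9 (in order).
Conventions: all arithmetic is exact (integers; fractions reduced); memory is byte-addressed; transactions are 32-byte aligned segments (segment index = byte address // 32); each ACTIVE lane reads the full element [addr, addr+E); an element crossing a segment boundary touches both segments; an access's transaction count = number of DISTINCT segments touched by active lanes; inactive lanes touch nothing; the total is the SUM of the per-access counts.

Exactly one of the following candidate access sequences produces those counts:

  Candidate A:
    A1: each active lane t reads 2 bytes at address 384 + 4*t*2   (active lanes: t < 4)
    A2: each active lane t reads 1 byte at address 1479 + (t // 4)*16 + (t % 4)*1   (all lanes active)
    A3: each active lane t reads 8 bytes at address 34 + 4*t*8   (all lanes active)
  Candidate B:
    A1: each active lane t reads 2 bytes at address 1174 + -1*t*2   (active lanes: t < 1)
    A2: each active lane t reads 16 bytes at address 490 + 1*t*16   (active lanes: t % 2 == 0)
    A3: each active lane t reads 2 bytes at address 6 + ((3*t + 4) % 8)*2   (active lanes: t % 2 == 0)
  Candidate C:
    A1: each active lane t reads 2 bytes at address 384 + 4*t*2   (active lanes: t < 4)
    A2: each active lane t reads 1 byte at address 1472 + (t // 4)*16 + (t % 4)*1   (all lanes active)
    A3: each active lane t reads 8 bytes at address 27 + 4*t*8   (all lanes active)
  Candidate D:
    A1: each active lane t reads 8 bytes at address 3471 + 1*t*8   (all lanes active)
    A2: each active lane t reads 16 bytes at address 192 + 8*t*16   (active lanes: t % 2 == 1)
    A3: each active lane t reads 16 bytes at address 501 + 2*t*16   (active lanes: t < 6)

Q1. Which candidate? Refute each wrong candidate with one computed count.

A: A3 gives 8 transactions, not 9
B: A2 gives 4 transactions, not 1
D: A1 gives 3 transactions, not 1
C: all counts match (1,1,9)

Answer: C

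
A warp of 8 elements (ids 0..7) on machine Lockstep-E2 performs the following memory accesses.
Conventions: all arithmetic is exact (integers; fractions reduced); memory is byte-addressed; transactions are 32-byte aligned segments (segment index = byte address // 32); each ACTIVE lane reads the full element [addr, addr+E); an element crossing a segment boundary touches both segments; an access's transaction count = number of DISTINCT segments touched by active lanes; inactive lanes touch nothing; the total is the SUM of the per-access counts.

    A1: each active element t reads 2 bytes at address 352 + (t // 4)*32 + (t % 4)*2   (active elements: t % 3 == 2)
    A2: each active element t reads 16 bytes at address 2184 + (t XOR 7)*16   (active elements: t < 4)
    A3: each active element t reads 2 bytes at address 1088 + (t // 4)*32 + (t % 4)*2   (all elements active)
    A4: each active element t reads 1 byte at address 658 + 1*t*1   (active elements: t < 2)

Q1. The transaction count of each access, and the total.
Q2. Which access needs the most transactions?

A1: 2 transactions
A2: 3 transactions
A3: 2 transactions
A4: 1 transaction

Answer: 2,3,2,1; total 8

Answer: A2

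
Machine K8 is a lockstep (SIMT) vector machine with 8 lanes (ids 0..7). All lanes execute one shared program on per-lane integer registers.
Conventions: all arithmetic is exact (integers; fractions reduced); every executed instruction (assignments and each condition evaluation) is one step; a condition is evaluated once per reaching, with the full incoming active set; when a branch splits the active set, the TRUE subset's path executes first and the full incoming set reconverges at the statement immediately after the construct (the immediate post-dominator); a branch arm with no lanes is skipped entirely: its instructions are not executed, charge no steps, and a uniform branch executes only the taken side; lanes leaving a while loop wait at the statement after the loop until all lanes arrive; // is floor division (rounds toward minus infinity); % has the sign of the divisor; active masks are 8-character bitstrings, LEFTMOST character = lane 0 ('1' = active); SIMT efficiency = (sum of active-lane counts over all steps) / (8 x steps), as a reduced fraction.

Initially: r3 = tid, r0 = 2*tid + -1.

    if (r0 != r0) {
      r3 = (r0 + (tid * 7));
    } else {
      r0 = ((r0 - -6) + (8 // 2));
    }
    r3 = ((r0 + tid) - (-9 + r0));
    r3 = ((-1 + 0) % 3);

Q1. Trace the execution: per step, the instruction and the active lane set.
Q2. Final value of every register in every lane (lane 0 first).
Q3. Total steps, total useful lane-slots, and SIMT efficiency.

step 0: eval (r0 != r0)              11111111
step 1: r0 <- ((r0 - -6) + (8 // 2)) 11111111
step 2: r3 <- ((r0 + tid) - (-9 + r0)) 11111111
step 3: r3 <- ((-1 + 0) % 3)         11111111

Answer: 4 steps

r3: 2,2,2,2,2,2,2,2
r0: 9,11,13,15,17,19,21,23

steps = 4; useful = 32; efficiency = 32/32 = 1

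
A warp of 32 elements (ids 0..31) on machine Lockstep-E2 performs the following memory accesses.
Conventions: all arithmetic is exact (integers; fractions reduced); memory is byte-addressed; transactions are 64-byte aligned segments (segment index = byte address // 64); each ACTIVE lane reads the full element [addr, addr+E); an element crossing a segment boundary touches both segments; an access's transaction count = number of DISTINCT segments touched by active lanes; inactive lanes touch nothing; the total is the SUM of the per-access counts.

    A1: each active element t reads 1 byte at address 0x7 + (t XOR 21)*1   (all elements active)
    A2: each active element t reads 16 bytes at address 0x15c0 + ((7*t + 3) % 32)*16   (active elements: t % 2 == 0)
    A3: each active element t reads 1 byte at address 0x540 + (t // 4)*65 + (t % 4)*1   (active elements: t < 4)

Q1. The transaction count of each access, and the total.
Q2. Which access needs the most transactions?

A1: 1 transaction
A2: 8 transactions
A3: 1 transaction

Answer: 1,8,1; total 10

Answer: A2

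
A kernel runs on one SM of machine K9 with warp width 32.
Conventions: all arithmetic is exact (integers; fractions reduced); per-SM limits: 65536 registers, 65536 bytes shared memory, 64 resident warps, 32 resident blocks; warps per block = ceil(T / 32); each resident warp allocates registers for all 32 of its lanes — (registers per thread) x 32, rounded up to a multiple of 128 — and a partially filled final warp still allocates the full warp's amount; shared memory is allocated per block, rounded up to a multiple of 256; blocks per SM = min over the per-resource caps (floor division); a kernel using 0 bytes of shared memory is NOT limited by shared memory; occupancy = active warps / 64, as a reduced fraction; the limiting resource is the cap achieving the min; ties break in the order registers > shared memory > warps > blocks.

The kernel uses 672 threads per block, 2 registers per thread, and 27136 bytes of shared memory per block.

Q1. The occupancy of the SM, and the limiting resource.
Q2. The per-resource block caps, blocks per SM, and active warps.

Answer: occupancy 21/32, limited by shared memory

registers: 24 blocks
shared memory: 2 blocks
warps: 3 blocks
blocks: 32 blocks

Answer: 2 blocks, 42 active warps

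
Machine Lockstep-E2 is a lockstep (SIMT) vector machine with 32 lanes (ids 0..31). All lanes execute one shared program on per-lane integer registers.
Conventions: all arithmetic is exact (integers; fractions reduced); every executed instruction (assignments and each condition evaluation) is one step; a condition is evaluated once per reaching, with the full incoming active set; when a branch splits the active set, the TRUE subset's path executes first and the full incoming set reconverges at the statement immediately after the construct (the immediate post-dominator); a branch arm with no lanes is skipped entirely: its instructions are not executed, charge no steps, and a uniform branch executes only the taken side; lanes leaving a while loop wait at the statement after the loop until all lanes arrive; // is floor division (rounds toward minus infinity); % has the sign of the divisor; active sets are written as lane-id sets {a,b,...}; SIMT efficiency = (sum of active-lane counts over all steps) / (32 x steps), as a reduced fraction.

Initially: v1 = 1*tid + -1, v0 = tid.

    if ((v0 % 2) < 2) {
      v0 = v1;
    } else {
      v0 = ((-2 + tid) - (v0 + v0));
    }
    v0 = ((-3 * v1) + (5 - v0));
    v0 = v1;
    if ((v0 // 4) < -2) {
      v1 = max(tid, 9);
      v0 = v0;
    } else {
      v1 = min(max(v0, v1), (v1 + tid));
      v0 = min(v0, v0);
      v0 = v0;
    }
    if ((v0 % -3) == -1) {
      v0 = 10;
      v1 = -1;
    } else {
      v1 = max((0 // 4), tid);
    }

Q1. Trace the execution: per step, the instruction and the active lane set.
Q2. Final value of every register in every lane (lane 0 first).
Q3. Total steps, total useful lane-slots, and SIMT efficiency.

step 0: eval ((v0 % 2) < 2)          {0,1,2,3,4,5,6,7,8,9,10,11,12,13,14,15,16,17,18,19,20,21,22,23,24,25,26,27,28,29,30,31}
step 1: v0 <- v1                     {0,1,2,3,4,5,6,7,8,9,10,11,12,13,14,15,16,17,18,19,20,21,22,23,24,25,26,27,28,29,30,31}
step 2: v0 <- ((-3 * v1) + (5 - v0)) {0,1,2,3,4,5,6,7,8,9,10,11,12,13,14,15,16,17,18,19,20,21,22,23,24,25,26,27,28,29,30,31}
step 3: v0 <- v1                     {0,1,2,3,4,5,6,7,8,9,10,11,12,13,14,15,16,17,18,19,20,21,22,23,24,25,26,27,28,29,30,31}
step 4: eval ((v0 // 4) < -2)        {0,1,2,3,4,5,6,7,8,9,10,11,12,13,14,15,16,17,18,19,20,21,22,23,24,25,26,27,28,29,30,31}
step 5: v1 <- min(max(v0, v1), (v1 + tid)) {0,1,2,3,4,5,6,7,8,9,10,11,12,13,14,15,16,17,18,19,20,21,22,23,24,25,26,27,28,29,30,31}
step 6: v0 <- min(v0, v0)            {0,1,2,3,4,5,6,7,8,9,10,11,12,13,14,15,16,17,18,19,20,21,22,23,24,25,26,27,28,29,30,31}
step 7: v0 <- v0                     {0,1,2,3,4,5,6,7,8,9,10,11,12,13,14,15,16,17,18,19,20,21,22,23,24,25,26,27,28,29,30,31}
step 8: eval ((v0 % -3) == -1)       {0,1,2,3,4,5,6,7,8,9,10,11,12,13,14,15,16,17,18,19,20,21,22,23,24,25,26,27,28,29,30,31}
step 9: v0 <- 10                     {0,3,6,9,12,15,18,21,24,27,30}
step 10: v1 <- -1                     {0,3,6,9,12,15,18,21,24,27,30}
step 11: v1 <- max((0 // 4), tid)     {1,2,4,5,7,8,10,11,13,14,16,17,19,20,22,23,25,26,28,29,31}

Answer: 12 steps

v1: -1,1,2,-1,4,5,-1,7,8,-1,10,11,-1,13,14,-1,16,17,-1,19,20,-1,22,23,-1,25,26,-1,28,29,-1,31
v0: 10,0,1,10,3,4,10,6,7,10,9,10,10,12,13,10,15,16,10,18,19,10,21,22,10,24,25,10,27,28,10,30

steps = 12; useful = 331; efficiency = 331/384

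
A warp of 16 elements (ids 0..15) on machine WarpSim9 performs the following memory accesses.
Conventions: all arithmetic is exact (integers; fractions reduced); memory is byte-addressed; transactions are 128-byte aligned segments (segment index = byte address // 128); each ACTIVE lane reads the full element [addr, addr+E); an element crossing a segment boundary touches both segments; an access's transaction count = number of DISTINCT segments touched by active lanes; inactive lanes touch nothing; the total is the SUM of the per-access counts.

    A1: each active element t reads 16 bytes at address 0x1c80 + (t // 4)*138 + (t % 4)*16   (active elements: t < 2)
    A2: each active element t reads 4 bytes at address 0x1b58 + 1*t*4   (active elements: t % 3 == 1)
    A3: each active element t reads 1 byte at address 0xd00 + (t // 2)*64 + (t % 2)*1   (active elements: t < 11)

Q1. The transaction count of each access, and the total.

A1: 1 transaction
A2: 2 transactions
A3: 3 transactions

Answer: 1,2,3; total 6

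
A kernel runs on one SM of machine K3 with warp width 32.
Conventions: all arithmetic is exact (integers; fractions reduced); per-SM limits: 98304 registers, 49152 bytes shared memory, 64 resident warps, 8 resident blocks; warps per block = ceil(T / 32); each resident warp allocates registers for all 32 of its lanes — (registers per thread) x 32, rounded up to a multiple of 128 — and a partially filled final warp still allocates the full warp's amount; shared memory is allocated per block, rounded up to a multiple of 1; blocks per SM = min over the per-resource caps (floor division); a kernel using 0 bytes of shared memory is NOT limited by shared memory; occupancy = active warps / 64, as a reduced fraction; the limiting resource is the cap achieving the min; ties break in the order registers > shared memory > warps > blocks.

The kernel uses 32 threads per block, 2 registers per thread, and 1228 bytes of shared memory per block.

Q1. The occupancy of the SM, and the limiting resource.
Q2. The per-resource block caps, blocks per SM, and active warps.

Answer: occupancy 1/8, limited by blocks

registers: 768 blocks
shared memory: 40 blocks
warps: 64 blocks
blocks: 8 blocks

Answer: 8 blocks, 8 active warps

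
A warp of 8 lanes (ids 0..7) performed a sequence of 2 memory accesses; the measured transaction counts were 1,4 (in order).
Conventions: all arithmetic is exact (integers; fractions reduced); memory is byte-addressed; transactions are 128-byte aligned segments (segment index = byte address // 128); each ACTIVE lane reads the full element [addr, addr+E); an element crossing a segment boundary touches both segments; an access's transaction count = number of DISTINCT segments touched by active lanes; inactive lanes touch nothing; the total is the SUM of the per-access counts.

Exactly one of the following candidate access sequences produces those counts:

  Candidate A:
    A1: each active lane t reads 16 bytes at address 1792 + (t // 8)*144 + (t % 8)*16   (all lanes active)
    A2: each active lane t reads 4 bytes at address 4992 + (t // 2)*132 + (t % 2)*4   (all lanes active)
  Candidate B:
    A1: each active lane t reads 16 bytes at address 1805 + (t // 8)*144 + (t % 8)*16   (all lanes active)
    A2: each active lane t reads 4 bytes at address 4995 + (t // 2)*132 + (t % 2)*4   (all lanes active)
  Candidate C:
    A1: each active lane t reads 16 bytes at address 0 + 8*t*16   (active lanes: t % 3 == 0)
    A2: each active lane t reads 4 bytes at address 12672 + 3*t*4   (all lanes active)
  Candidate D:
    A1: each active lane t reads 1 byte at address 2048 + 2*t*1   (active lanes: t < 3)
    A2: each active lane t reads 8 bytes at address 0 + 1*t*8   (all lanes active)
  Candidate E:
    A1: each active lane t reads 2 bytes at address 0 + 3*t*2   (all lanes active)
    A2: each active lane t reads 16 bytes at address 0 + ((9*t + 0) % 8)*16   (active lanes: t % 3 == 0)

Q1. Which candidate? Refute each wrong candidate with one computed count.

B: A1 gives 2 transactions, not 1
C: A1 gives 3 transactions, not 1
D: A2 gives 1 transaction, not 4
E: A2 gives 1 transaction, not 4
A: all counts match (1,4)

Answer: A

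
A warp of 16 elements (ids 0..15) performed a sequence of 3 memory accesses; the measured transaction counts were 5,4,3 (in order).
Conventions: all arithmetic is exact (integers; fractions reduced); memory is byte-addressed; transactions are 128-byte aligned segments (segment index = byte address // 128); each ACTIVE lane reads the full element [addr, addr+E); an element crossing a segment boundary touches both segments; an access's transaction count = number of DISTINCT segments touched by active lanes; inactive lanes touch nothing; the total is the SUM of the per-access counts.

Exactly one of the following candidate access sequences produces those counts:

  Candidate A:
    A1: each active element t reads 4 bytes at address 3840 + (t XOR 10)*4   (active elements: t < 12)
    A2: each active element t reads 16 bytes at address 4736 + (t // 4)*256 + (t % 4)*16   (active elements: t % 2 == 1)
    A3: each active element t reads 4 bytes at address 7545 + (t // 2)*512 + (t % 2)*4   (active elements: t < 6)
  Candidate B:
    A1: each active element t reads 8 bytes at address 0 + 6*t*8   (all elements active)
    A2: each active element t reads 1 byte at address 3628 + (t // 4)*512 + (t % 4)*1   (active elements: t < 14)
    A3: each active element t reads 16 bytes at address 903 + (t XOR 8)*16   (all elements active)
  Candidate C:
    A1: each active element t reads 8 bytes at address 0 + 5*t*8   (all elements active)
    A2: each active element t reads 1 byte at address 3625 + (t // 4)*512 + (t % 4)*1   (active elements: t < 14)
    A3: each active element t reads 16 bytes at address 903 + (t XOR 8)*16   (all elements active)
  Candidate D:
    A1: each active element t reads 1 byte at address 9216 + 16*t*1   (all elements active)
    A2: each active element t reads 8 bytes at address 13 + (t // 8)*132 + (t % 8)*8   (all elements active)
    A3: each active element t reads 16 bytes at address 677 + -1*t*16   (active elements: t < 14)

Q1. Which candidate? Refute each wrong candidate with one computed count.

A: A1 gives 1 transaction, not 5
B: A1 gives 6 transactions, not 5
D: A1 gives 2 transactions, not 5
C: all counts match (5,4,3)

Answer: C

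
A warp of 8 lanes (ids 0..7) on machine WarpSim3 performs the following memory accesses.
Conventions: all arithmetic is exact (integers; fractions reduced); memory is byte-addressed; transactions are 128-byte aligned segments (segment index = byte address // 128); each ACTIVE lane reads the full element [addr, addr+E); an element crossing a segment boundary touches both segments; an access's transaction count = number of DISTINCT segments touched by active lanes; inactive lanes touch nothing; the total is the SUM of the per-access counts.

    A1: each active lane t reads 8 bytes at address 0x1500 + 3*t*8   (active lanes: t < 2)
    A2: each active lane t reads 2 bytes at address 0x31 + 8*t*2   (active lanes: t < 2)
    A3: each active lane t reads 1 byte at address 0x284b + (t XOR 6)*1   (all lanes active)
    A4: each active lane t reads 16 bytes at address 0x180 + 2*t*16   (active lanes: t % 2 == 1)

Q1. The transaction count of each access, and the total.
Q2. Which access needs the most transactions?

A1: 1 transaction
A2: 1 transaction
A3: 1 transaction
A4: 2 transactions

Answer: 1,1,1,2; total 5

Answer: A4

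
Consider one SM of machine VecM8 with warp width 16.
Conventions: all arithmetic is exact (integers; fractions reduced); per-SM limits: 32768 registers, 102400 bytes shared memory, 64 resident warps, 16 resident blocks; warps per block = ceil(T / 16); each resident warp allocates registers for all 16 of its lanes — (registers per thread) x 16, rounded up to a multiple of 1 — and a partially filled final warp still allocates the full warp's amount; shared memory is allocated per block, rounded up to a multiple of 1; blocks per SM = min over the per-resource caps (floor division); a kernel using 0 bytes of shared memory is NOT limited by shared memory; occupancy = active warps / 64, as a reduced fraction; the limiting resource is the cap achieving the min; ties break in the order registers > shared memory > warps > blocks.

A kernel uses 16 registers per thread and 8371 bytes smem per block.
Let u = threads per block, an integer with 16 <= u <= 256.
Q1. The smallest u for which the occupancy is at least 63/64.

Answer: u = 97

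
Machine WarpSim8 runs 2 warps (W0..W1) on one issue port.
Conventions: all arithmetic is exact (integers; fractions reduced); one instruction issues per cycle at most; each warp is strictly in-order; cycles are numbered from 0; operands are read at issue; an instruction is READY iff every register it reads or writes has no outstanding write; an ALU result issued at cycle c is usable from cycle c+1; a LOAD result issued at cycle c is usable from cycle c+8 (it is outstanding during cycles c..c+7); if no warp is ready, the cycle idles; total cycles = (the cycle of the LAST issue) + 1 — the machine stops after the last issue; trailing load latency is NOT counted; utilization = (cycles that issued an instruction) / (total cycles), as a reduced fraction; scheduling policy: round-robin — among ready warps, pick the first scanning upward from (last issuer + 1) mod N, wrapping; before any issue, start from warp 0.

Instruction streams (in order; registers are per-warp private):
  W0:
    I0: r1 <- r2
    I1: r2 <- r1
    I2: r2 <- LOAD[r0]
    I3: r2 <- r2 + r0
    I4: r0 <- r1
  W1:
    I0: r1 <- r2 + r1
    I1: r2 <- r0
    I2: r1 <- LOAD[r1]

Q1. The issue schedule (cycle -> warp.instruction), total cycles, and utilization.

cycle 0: W0.I0
cycle 1: W1.I0
cycle 2: W0.I1
cycle 3: W1.I1
cycle 4: W0.I2
cycle 5: W1.I2
cycle 6: idle
cycle 7: idle
cycle 8: idle
cycle 9: idle
cycle 10: idle
cycle 11: idle
cycle 12: W0.I3
cycle 13: W0.I4

Answer: 14 cycles, utilization 4/7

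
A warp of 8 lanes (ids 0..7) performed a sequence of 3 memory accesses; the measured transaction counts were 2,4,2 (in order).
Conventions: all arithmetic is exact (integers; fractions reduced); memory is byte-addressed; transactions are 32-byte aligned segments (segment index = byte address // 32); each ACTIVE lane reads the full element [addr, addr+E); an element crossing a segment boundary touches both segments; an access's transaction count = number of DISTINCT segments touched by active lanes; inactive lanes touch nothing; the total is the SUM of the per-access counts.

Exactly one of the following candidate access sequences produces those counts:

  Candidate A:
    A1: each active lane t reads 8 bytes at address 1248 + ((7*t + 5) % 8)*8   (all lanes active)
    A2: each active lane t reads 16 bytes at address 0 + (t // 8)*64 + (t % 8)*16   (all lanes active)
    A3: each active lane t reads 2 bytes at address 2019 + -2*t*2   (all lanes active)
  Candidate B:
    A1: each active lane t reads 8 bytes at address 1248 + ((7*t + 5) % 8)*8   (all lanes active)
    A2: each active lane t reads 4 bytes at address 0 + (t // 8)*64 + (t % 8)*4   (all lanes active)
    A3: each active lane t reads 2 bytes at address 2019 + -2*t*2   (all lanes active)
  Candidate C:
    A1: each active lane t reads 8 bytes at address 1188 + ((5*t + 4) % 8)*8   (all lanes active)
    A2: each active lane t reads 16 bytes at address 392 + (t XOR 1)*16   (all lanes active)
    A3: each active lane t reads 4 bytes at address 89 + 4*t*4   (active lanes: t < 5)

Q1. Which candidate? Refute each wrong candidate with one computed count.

B: A2 gives 1 transaction, not 4
C: A1 gives 3 transactions, not 2
A: all counts match (2,4,2)

Answer: A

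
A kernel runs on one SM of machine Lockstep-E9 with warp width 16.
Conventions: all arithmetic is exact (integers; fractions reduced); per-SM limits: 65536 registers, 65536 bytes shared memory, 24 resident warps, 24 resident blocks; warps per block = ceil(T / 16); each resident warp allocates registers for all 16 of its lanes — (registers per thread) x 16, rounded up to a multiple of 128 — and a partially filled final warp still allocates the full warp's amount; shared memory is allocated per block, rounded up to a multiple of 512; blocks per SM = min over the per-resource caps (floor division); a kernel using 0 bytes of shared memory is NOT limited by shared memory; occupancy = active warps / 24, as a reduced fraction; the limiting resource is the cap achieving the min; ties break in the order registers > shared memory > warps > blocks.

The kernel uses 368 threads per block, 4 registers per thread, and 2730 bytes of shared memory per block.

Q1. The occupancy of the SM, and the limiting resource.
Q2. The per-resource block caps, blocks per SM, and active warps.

Answer: occupancy 23/24, limited by warps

registers: 22 blocks
shared memory: 21 blocks
warps: 1 block
blocks: 24 blocks

Answer: 1 block, 23 active warps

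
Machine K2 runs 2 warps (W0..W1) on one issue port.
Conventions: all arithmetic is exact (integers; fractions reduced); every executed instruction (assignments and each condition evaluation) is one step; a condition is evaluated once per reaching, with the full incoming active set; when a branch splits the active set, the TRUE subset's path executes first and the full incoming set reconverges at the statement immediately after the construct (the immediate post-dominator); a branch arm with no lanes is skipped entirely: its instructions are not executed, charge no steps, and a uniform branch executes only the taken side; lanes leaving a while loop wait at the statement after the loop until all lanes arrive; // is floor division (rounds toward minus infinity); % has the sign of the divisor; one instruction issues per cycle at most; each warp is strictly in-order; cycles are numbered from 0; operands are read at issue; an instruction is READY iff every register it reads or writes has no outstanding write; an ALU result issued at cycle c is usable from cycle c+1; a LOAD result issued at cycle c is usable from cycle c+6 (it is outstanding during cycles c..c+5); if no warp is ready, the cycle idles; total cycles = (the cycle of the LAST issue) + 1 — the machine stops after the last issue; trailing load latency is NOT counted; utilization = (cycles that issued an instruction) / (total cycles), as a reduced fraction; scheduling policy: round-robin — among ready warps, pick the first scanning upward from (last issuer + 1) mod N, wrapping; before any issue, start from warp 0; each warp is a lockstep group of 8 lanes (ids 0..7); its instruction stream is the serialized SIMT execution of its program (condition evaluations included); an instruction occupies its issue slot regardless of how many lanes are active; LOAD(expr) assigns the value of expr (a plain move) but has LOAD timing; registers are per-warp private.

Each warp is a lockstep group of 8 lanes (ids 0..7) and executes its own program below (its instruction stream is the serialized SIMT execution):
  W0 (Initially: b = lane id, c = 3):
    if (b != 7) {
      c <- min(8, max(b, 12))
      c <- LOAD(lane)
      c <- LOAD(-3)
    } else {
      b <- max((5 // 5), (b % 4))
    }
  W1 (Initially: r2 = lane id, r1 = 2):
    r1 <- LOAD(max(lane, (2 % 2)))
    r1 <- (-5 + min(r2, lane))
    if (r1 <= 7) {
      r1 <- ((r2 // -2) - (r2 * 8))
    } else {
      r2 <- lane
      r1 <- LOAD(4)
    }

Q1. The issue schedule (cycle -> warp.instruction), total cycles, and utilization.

cycle 0: W0.I0
cycle 1: W1.I0
cycle 2: W0.I1
cycle 3: W0.I2
cycle 4: idle
cycle 5: idle
cycle 6: idle
cycle 7: W1.I1
cycle 8: W1.I2
cycle 9: W0.I3
cycle 10: W1.I3
cycle 11: W0.I4

Answer: 12 cycles, utilization 3/4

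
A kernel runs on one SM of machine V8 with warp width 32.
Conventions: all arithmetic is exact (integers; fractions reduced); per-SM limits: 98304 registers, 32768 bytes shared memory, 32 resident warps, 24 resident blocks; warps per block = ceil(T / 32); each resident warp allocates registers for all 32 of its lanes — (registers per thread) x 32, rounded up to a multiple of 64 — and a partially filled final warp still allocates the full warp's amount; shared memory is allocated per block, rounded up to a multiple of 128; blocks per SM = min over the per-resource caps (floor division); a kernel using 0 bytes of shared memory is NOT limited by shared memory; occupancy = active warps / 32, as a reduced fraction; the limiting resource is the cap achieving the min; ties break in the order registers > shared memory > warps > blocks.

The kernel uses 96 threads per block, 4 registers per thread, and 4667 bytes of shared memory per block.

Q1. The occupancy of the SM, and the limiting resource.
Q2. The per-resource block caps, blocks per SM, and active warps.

Answer: occupancy 9/16, limited by shared memory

registers: 256 blocks
shared memory: 6 blocks
warps: 10 blocks
blocks: 24 blocks

Answer: 6 blocks, 18 active warps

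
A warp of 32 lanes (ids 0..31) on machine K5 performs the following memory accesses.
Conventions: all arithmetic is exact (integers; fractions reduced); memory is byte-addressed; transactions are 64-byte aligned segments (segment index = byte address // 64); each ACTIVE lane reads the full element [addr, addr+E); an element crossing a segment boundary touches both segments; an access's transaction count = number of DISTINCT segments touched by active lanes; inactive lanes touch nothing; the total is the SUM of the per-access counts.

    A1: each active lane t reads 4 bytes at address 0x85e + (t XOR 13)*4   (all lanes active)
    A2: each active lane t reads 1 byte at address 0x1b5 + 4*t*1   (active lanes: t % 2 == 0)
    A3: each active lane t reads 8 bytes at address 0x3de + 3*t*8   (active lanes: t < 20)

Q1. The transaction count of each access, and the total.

A1: 3 transactions
A2: 3 transactions
A3: 8 transactions

Answer: 3,3,8; total 14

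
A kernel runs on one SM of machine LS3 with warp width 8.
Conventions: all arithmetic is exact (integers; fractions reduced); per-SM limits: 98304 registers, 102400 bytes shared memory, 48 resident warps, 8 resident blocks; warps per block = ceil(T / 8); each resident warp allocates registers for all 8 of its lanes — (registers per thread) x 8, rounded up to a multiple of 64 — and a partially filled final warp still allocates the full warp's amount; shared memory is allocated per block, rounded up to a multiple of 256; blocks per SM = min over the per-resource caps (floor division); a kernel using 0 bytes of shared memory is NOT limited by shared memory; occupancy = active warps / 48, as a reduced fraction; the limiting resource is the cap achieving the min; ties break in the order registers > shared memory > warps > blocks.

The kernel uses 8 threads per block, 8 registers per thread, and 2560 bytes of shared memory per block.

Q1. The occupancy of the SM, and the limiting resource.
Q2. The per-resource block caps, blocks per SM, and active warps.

Answer: occupancy 1/6, limited by blocks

registers: 1536 blocks
shared memory: 40 blocks
warps: 48 blocks
blocks: 8 blocks

Answer: 8 blocks, 8 active warps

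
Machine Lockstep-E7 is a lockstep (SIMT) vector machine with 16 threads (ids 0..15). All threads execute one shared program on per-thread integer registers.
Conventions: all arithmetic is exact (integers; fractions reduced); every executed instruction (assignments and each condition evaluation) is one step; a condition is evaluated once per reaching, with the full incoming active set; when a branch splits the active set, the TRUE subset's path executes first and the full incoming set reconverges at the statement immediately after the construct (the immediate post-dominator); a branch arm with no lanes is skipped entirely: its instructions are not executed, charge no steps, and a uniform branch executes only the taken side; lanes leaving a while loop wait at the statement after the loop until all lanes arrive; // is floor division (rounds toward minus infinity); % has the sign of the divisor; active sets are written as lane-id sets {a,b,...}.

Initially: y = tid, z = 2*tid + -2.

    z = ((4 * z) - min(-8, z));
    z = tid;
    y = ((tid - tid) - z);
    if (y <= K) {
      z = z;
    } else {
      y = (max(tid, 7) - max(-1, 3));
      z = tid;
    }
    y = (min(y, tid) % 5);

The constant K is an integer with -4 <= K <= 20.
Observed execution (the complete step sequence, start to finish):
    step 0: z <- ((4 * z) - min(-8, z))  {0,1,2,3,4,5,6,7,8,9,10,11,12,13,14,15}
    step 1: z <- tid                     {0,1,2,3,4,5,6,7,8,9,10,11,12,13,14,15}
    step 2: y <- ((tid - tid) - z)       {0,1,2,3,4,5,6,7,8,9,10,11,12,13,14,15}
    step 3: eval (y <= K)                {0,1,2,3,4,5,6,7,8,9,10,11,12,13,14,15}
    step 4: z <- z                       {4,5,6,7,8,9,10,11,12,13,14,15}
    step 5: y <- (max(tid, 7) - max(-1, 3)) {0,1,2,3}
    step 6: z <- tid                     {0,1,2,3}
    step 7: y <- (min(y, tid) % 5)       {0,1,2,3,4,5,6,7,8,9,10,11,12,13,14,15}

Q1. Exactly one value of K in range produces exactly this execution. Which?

Answer: K = -4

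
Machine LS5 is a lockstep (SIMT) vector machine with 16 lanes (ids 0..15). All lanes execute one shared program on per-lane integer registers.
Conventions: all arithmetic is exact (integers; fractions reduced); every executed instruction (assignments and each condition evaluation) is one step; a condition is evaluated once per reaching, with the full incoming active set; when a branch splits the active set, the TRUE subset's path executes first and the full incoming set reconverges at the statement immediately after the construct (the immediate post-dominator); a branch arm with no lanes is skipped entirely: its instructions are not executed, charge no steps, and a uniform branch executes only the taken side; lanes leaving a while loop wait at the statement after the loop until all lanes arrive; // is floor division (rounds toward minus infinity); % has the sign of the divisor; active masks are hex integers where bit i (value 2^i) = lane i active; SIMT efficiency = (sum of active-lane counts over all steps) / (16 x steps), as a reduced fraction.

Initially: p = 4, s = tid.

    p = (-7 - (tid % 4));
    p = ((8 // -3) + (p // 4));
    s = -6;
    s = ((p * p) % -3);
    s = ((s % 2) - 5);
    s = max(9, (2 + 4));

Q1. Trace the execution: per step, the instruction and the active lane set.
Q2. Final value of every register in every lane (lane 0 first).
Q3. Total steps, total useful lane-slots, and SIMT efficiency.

step 0: p <- (-7 - (tid % 4))        0xffff
step 1: p <- ((8 // -3) + (p // 4))  0xffff
step 2: s <- -6                      0xffff
step 3: s <- ((p * p) % -3)          0xffff
step 4: s <- ((s % 2) - 5)           0xffff
step 5: s <- max(9, (2 + 4))         0xffff

Answer: 6 steps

p: -5,-5,-6,-6,-5,-5,-6,-6,-5,-5,-6,-6,-5,-5,-6,-6
s: 9,9,9,9,9,9,9,9,9,9,9,9,9,9,9,9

steps = 6; useful = 96; efficiency = 96/96 = 1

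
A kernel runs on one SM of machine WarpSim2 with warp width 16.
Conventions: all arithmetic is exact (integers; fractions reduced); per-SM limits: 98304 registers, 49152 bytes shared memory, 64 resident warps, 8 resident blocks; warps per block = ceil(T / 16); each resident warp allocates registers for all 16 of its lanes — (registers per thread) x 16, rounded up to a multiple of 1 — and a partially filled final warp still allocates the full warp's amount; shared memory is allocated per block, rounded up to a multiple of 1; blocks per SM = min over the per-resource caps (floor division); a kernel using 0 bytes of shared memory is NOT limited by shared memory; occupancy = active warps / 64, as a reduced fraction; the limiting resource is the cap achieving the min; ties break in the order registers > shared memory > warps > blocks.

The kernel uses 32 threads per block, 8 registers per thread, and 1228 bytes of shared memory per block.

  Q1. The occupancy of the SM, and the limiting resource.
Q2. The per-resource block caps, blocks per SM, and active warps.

Answer: occupancy 1/4, limited by blocks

registers: 384 blocks
shared memory: 40 blocks
warps: 32 blocks
blocks: 8 blocks

Answer: 8 blocks, 16 active warps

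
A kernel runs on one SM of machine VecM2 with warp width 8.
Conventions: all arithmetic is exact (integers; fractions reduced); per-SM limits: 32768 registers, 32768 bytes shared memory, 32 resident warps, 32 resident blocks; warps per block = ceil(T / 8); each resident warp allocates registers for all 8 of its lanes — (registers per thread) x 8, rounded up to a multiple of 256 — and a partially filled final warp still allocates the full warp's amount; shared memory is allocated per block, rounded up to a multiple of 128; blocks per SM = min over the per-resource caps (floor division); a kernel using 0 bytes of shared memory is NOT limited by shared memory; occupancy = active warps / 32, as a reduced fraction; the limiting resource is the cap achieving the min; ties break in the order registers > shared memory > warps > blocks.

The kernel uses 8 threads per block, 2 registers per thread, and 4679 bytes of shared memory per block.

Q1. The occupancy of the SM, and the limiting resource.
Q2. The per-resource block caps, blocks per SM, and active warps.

Answer: occupancy 3/16, limited by shared memory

registers: 128 blocks
shared memory: 6 blocks
warps: 32 blocks
blocks: 32 blocks

Answer: 6 blocks, 6 active warps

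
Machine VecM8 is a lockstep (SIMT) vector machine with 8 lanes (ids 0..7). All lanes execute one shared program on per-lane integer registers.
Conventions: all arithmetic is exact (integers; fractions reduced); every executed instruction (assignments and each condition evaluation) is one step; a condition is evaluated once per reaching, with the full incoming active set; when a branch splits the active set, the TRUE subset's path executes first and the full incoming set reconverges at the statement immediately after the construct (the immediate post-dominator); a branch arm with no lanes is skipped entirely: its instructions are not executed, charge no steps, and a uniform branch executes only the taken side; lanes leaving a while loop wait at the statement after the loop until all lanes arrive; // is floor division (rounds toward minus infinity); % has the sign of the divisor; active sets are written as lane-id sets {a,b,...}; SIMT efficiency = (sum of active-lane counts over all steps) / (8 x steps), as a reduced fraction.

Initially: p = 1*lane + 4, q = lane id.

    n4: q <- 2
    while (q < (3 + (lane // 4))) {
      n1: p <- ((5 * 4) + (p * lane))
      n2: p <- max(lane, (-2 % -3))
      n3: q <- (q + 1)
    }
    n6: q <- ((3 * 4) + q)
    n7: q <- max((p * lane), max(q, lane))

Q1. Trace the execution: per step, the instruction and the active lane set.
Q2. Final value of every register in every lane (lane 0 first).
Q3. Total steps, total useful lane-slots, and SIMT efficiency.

step 0: q <- 2                       {0,1,2,3,4,5,6,7}
step 1: eval (q < (3 + (lane // 4))) {0,1,2,3,4,5,6,7}
step 2: p <- ((5 * 4) + (p * lane))  {0,1,2,3,4,5,6,7}
step 3: p <- max(lane, (-2 % -3))    {0,1,2,3,4,5,6,7}
step 4: q <- (q + 1)                 {0,1,2,3,4,5,6,7}
step 5: eval (q < (3 + (lane // 4))) {0,1,2,3,4,5,6,7}
step 6: p <- ((5 * 4) + (p * lane))  {4,5,6,7}
step 7: p <- max(lane, (-2 % -3))    {4,5,6,7}
step 8: q <- (q + 1)                 {4,5,6,7}
step 9: eval (q < (3 + (lane // 4))) {4,5,6,7}
step 10: q <- ((3 * 4) + q)           {0,1,2,3,4,5,6,7}
step 11: q <- max((p * lane), max(q, lane)) {0,1,2,3,4,5,6,7}

Answer: 12 steps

p: 0,1,2,3,4,5,6,7
q: 15,15,15,15,16,25,36,49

steps = 12; useful = 80; efficiency = 80/96 = 5/6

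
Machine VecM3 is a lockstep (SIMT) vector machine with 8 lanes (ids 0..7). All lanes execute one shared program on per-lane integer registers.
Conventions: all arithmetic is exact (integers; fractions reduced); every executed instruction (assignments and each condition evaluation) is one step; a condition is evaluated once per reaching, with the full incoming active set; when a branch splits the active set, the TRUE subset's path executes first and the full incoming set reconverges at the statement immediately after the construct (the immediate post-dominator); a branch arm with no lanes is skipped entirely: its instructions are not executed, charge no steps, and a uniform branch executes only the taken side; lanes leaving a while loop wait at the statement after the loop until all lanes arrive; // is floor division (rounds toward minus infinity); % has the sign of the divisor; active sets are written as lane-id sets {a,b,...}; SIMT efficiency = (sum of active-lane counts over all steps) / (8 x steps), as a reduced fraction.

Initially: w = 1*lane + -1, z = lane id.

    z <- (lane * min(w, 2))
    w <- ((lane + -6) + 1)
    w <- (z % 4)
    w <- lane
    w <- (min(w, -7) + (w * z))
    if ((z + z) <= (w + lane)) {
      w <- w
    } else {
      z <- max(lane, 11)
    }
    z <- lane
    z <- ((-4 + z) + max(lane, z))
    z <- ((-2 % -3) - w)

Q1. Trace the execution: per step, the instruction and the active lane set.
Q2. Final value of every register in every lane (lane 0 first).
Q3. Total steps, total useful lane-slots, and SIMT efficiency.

step 0: z <- (lane * min(w, 2))      {0,1,2,3,4,5,6,7}
step 1: w <- ((lane + -6) + 1)       {0,1,2,3,4,5,6,7}
step 2: w <- (z % 4)                 {0,1,2,3,4,5,6,7}
step 3: w <- lane                    {0,1,2,3,4,5,6,7}
step 4: w <- (min(w, -7) + (w * z))  {0,1,2,3,4,5,6,7}
step 5: eval ((z + z) <= (w + lane)) {0,1,2,3,4,5,6,7}
step 6: w <- w                       {3,4,5,6,7}
step 7: z <- max(lane, 11)           {0,1,2}
step 8: z <- lane                    {0,1,2,3,4,5,6,7}
step 9: z <- ((-4 + z) + max(lane, z)) {0,1,2,3,4,5,6,7}
step 10: z <- ((-2 % -3) - w)         {0,1,2,3,4,5,6,7}

Answer: 11 steps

w: -7,-7,-3,11,25,43,65,91
z: 5,5,1,-13,-27,-45,-67,-93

steps = 11; useful = 80; efficiency = 80/88 = 10/11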